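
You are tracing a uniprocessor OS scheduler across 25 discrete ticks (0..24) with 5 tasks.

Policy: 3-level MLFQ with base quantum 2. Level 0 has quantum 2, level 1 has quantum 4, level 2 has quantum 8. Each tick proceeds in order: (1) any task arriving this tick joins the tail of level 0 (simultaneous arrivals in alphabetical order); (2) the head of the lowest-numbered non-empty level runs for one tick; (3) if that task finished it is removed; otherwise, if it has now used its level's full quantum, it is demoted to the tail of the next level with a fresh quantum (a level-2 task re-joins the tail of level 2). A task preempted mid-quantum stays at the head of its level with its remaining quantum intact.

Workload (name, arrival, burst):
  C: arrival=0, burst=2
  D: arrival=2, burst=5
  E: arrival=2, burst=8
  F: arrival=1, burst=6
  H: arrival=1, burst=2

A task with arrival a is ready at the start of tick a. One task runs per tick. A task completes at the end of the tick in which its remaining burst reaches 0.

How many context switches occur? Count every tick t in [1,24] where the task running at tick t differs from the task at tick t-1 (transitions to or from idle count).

t=0: L0/L1/L2 = C/-/- → run C
t=1: L0/L1/L2 = CFH/-/- → run C
t=2: L0/L1/L2 = FHDE/-/- → run F
t=3: L0/L1/L2 = FHDE/-/- → run F
t=4: L0/L1/L2 = HDE/F/- → run H
t=5: L0/L1/L2 = HDE/F/- → run H
t=6: L0/L1/L2 = DE/F/- → run D
t=7: L0/L1/L2 = DE/F/- → run D
t=8: L0/L1/L2 = E/FD/- → run E
t=9: L0/L1/L2 = E/FD/- → run E
t=10: L0/L1/L2 = -/FDE/- → run F
t=11: L0/L1/L2 = -/FDE/- → run F
t=12: L0/L1/L2 = -/FDE/- → run F
t=13: L0/L1/L2 = -/FDE/- → run F
t=14: L0/L1/L2 = -/DE/- → run D
t=15: L0/L1/L2 = -/DE/- → run D
t=16: L0/L1/L2 = -/DE/- → run D
t=17: L0/L1/L2 = -/E/- → run E
t=18: L0/L1/L2 = -/E/- → run E
t=19: L0/L1/L2 = -/E/- → run E
t=20: L0/L1/L2 = -/E/- → run E
t=21: L0/L1/L2 = -/-/E → run E
t=22: L0/L1/L2 = -/-/E → run E
t=23: (idle)
t=24: (idle)

context switches = 8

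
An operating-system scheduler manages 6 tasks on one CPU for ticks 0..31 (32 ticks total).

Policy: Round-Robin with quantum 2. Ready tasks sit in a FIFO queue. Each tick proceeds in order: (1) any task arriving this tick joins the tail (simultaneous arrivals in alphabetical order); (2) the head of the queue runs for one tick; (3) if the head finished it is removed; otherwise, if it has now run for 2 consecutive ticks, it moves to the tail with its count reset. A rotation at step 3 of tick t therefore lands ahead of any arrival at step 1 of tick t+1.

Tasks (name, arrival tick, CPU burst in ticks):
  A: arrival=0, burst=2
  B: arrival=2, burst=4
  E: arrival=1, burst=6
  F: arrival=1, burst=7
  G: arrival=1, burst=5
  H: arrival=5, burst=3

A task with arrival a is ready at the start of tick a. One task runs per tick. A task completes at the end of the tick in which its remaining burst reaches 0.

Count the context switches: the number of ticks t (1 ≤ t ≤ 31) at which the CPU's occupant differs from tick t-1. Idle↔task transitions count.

t=0: queue=[A] q_used=0 → run A
t=1: queue=[A,E,F,G] q_used=1 → run A
t=2: queue=[E,F,G,B] q_used=0 → run E
t=3: queue=[E,F,G,B] q_used=1 → run E
t=4: queue=[F,G,B,E] q_used=0 → run F
t=5: queue=[F,G,B,E,H] q_used=1 → run F
t=6: queue=[G,B,E,H,F] q_used=0 → run G
t=7: queue=[G,B,E,H,F] q_used=1 → run G
t=8: queue=[B,E,H,F,G] q_used=0 → run B
t=9: queue=[B,E,H,F,G] q_used=1 → run B
t=10: queue=[E,H,F,G,B] q_used=0 → run E
t=11: queue=[E,H,F,G,B] q_used=1 → run E
t=12: queue=[H,F,G,B,E] q_used=0 → run H
t=13: queue=[H,F,G,B,E] q_used=1 → run H
t=14: queue=[F,G,B,E,H] q_used=0 → run F
t=15: queue=[F,G,B,E,H] q_used=1 → run F
t=16: queue=[G,B,E,H,F] q_used=0 → run G
t=17: queue=[G,B,E,H,F] q_used=1 → run G
t=18: queue=[B,E,H,F,G] q_used=0 → run B
t=19: queue=[B,E,H,F,G] q_used=1 → run B
t=20: queue=[E,H,F,G] q_used=0 → run E
t=21: queue=[E,H,F,G] q_used=1 → run E
t=22: queue=[H,F,G] q_used=0 → run H
t=23: queue=[F,G] q_used=0 → run F
t=24: queue=[F,G] q_used=1 → run F
t=25: queue=[G,F] q_used=0 → run G
t=26: queue=[F] q_used=0 → run F
t=27: (idle)
t=28: (idle)
t=29: (idle)
t=30: (idle)
t=31: (idle)

context switches = 15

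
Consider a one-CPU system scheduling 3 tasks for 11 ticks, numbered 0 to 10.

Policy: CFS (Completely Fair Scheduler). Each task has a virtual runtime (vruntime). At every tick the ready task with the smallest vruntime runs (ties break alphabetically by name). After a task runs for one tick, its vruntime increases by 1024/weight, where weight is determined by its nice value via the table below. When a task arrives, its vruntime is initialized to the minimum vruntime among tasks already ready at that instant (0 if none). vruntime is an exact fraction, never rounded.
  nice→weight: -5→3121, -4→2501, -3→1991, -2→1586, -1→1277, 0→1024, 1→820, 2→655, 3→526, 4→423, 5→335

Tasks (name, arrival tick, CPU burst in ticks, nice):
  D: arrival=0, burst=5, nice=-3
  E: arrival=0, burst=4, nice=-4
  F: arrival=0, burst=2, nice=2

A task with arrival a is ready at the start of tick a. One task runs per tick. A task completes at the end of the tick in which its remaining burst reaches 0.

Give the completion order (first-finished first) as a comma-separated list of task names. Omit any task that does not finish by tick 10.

t=0: vr[D=0 E=0 F=0] → run D
t=1: vr[D=1024/1991 E=0 F=0] → run E
t=2: vr[D=1024/1991 E=1024/2501 F=0] → run F
t=3: vr[D=1024/1991 E=1024/2501 F=1024/655] → run E
t=4: vr[D=1024/1991 E=2048/2501 F=1024/655] → run D
t=5: vr[D=2048/1991 E=2048/2501 F=1024/655] → run E
t=6: vr[D=2048/1991 E=3072/2501 F=1024/655] → run D
t=7: vr[D=3072/1991 E=3072/2501 F=1024/655] → run E
t=8: vr[D=3072/1991 F=1024/655] → run D
t=9: vr[D=4096/1991 F=1024/655] → run F
t=10: vr[D=4096/1991] → run D

completion order = E, F, D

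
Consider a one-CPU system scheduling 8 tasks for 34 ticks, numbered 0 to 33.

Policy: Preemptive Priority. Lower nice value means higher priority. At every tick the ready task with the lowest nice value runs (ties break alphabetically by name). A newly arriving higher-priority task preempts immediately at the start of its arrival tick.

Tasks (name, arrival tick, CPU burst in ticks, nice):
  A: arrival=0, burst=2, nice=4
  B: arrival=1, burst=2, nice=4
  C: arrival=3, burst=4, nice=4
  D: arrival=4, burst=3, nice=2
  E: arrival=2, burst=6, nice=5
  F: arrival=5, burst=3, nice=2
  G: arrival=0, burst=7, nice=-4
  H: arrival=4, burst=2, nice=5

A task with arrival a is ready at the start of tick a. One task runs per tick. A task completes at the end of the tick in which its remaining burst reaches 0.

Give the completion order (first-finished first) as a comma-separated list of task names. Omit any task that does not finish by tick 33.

t=0: ready={A,G} → run G
t=1: ready={A,B,G} → run G
t=2: ready={A,B,E,G} → run G
t=3: ready={A,B,C,E,G} → run G
t=4: ready={A,B,C,D,E,G,H} → run G
t=5: ready={A,B,C,D,E,F,G,H} → run G
t=6: ready={A,B,C,D,E,F,G,H} → run G
t=7: ready={A,B,C,D,E,F,H} → run D
t=8: ready={A,B,C,D,E,F,H} → run D
t=9: ready={A,B,C,D,E,F,H} → run D
t=10: ready={A,B,C,E,F,H} → run F
t=11: ready={A,B,C,E,F,H} → run F
t=12: ready={A,B,C,E,F,H} → run F
t=13: ready={A,B,C,E,H} → run A
t=14: ready={A,B,C,E,H} → run A
t=15: ready={B,C,E,H} → run B
t=16: ready={B,C,E,H} → run B
t=17: ready={C,E,H} → run C
t=18: ready={C,E,H} → run C
t=19: ready={C,E,H} → run C
t=20: ready={C,E,H} → run C
t=21: ready={E,H} → run E
t=22: ready={E,H} → run E
t=23: ready={E,H} → run E
t=24: ready={E,H} → run E
t=25: ready={E,H} → run E
t=26: ready={E,H} → run E
t=27: ready={H} → run H
t=28: ready={H} → run H
t=29: (idle)
t=30: (idle)
t=31: (idle)
t=32: (idle)
t=33: (idle)

completion order = G, D, F, A, B, C, E, H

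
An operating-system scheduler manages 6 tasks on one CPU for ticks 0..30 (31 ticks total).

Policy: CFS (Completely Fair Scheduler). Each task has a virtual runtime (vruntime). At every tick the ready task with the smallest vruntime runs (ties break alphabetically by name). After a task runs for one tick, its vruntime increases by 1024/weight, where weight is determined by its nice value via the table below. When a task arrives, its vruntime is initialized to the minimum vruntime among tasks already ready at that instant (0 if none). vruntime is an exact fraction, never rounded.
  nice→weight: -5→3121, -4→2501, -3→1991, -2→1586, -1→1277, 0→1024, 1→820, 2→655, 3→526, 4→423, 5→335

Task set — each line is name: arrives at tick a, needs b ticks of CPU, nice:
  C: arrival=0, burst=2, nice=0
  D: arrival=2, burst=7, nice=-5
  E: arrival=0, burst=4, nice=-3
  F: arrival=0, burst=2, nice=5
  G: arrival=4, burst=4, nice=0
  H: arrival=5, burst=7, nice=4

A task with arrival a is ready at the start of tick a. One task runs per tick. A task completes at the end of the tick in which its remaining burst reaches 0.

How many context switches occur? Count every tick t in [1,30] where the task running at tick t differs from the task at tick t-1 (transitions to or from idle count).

t=0: vr[C=0 E=0 F=0] → run C
t=1: vr[C=1 E=0 F=0] → run E
t=2: vr[C=1 D=0 E=1024/1991 F=0] → run D
t=3: vr[C=1 D=1024/3121 E=1024/1991 F=0] → run F
t=4: vr[C=1 D=1024/3121 E=1024/1991 F=1024/335 G=1024/3121] → run D
t=5: vr[C=1 D=2048/3121 E=1024/1991 F=1024/335 G=1024/3121 H=1024/3121] → run G
t=6: vr[C=1 D=2048/3121 E=1024/1991 F=1024/335 G=4145/3121 H=1024/3121] → run H
t=7: vr[C=1 D=2048/3121 E=1024/1991 F=1024/335 G=4145/3121 H=3629056/1320183] → run E
t=8: vr[C=1 D=2048/3121 E=2048/1991 F=1024/335 G=4145/3121 H=3629056/1320183] → run D
t=9: vr[C=1 D=3072/3121 E=2048/1991 F=1024/335 G=4145/3121 H=3629056/1320183] → run D
t=10: vr[C=1 D=4096/3121 E=2048/1991 F=1024/335 G=4145/3121 H=3629056/1320183] → run C
t=11: vr[D=4096/3121 E=2048/1991 F=1024/335 G=4145/3121 H=3629056/1320183] → run E
t=12: vr[D=4096/3121 E=3072/1991 F=1024/335 G=4145/3121 H=3629056/1320183] → run D
t=13: vr[D=5120/3121 E=3072/1991 F=1024/335 G=4145/3121 H=3629056/1320183] → run G
t=14: vr[D=5120/3121 E=3072/1991 F=1024/335 G=7266/3121 H=3629056/1320183] → run E
t=15: vr[D=5120/3121 F=1024/335 G=7266/3121 H=3629056/1320183] → run D
t=16: vr[D=6144/3121 F=1024/335 G=7266/3121 H=3629056/1320183] → run D
t=17: vr[F=1024/335 G=7266/3121 H=3629056/1320183] → run G
t=18: vr[F=1024/335 G=10387/3121 H=3629056/1320183] → run H
t=19: vr[F=1024/335 G=10387/3121 H=6824960/1320183] → run F
t=20: vr[G=10387/3121 H=6824960/1320183] → run G
t=21: vr[H=6824960/1320183] → run H
t=22: vr[H=3340288/440061] → run H
t=23: vr[H=13216768/1320183] → run H
t=24: vr[H=16412672/1320183] → run H
t=25: vr[H=6536192/440061] → run H
t=26: (idle)
t=27: (idle)
t=28: (idle)
t=29: (idle)
t=30: (idle)

context switches = 20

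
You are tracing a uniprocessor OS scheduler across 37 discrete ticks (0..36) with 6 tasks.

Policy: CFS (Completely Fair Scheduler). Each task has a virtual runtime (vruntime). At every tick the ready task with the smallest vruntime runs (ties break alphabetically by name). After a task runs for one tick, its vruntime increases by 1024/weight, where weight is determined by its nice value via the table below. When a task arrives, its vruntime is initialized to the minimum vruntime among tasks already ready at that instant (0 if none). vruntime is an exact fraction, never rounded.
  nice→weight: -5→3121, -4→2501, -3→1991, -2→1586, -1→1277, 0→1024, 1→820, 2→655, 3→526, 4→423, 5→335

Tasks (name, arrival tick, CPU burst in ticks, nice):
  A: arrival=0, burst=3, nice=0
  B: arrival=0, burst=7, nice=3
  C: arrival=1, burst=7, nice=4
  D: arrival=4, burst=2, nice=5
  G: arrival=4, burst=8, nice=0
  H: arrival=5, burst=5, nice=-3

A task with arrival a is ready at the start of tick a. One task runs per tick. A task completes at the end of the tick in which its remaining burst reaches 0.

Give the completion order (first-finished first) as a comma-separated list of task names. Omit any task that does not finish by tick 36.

completion order = A, H, D, G, B, C

t=0: vr[A=0 B=0] → run A
t=1: vr[A=1 B=0 C=0] → run B
t=2: vr[A=1 B=512/263 C=0] → run C
t=3: vr[A=1 B=512/263 C=1024/423] → run A
t=4: vr[A=2 B=512/263 C=1024/423 D=512/263 G=512/263] → run B
t=5: vr[A=2 B=1024/263 C=1024/423 D=512/263 G=512/263 H=512/263] → run D
t=6: vr[A=2 B=1024/263 C=1024/423 D=440832/88105 G=512/263 H=512/263] → run G
t=7: vr[A=2 B=1024/263 C=1024/423 D=440832/88105 G=775/263 H=512/263] → run H
t=8: vr[A=2 B=1024/263 C=1024/423 D=440832/88105 G=775/263 H=1288704/523633] → run A
t=9: vr[B=1024/263 C=1024/423 D=440832/88105 G=775/263 H=1288704/523633] → run C
t=10: vr[B=1024/263 C=2048/423 D=440832/88105 G=775/263 H=1288704/523633] → run H
t=11: vr[B=1024/263 C=2048/423 D=440832/88105 G=775/263 H=1558016/523633] → run G
t=12: vr[B=1024/263 C=2048/423 D=440832/88105 G=1038/263 H=1558016/523633] → run H
t=13: vr[B=1024/263 C=2048/423 D=440832/88105 G=1038/263 H=1827328/523633] → run H
t=14: vr[B=1024/263 C=2048/423 D=440832/88105 G=1038/263 H=2096640/523633] → run B
t=15: vr[B=1536/263 C=2048/423 D=440832/88105 G=1038/263 H=2096640/523633] → run G
t=16: vr[B=1536/263 C=2048/423 D=440832/88105 G=1301/263 H=2096640/523633] → run H
t=17: vr[B=1536/263 C=2048/423 D=440832/88105 G=1301/263] → run C
t=18: vr[B=1536/263 C=1024/141 D=440832/88105 G=1301/263] → run G
t=19: vr[B=1536/263 C=1024/141 D=440832/88105 G=1564/263] → run D
t=20: vr[B=1536/263 C=1024/141 G=1564/263] → run B
t=21: vr[B=2048/263 C=1024/141 G=1564/263] → run G
t=22: vr[B=2048/263 C=1024/141 G=1827/263] → run G
t=23: vr[B=2048/263 C=1024/141 G=2090/263] → run C
t=24: vr[B=2048/263 C=4096/423 G=2090/263] → run B
t=25: vr[B=2560/263 C=4096/423 G=2090/263] → run G
t=26: vr[B=2560/263 C=4096/423 G=2353/263] → run G
t=27: vr[B=2560/263 C=4096/423] → run C
t=28: vr[B=2560/263 C=5120/423] → run B
t=29: vr[B=3072/263 C=5120/423] → run B
t=30: vr[C=5120/423] → run C
t=31: vr[C=2048/141] → run C
t=32: (idle)
t=33: (idle)
t=34: (idle)
t=35: (idle)
t=36: (idle)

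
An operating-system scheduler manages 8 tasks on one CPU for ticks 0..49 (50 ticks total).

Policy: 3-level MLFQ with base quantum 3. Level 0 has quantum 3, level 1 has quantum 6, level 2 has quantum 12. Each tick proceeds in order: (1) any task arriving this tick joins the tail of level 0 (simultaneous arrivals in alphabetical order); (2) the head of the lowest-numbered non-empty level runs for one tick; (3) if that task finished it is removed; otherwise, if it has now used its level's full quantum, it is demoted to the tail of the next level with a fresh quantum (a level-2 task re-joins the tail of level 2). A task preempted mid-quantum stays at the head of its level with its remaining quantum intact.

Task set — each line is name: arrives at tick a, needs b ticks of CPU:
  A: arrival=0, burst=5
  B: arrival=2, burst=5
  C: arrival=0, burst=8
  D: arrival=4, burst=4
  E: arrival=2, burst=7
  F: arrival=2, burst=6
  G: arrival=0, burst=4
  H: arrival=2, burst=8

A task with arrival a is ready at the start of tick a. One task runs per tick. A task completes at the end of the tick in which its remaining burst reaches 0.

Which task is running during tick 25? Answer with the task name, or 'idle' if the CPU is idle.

running at tick 25 = A

t=0: L0/L1/L2 = ACG/-/- → run A
t=1: L0/L1/L2 = ACG/-/- → run A
t=2: L0/L1/L2 = ACGBEFH/-/- → run A
t=3: L0/L1/L2 = CGBEFH/A/- → run C
t=4: L0/L1/L2 = CGBEFHD/A/- → run C
t=5: L0/L1/L2 = CGBEFHD/A/- → run C
t=6: L0/L1/L2 = GBEFHD/AC/- → run G
t=7: L0/L1/L2 = GBEFHD/AC/- → run G
t=8: L0/L1/L2 = GBEFHD/AC/- → run G
t=9: L0/L1/L2 = BEFHD/ACG/- → run B
t=10: L0/L1/L2 = BEFHD/ACG/- → run B
t=11: L0/L1/L2 = BEFHD/ACG/- → run B
t=12: L0/L1/L2 = EFHD/ACGB/- → run E
t=13: L0/L1/L2 = EFHD/ACGB/- → run E
t=14: L0/L1/L2 = EFHD/ACGB/- → run E
t=15: L0/L1/L2 = FHD/ACGBE/- → run F
t=16: L0/L1/L2 = FHD/ACGBE/- → run F
t=17: L0/L1/L2 = FHD/ACGBE/- → run F
t=18: L0/L1/L2 = HD/ACGBEF/- → run H
t=19: L0/L1/L2 = HD/ACGBEF/- → run H
t=20: L0/L1/L2 = HD/ACGBEF/- → run H
t=21: L0/L1/L2 = D/ACGBEFH/- → run D
t=22: L0/L1/L2 = D/ACGBEFH/- → run D
t=23: L0/L1/L2 = D/ACGBEFH/- → run D
t=24: L0/L1/L2 = -/ACGBEFHD/- → run A
t=25: L0/L1/L2 = -/ACGBEFHD/- → run A
t=26: L0/L1/L2 = -/CGBEFHD/- → run C
t=27: L0/L1/L2 = -/CGBEFHD/- → run C
t=28: L0/L1/L2 = -/CGBEFHD/- → run C
t=29: L0/L1/L2 = -/CGBEFHD/- → run C
t=30: L0/L1/L2 = -/CGBEFHD/- → run C
t=31: L0/L1/L2 = -/GBEFHD/- → run G
t=32: L0/L1/L2 = -/BEFHD/- → run B
t=33: L0/L1/L2 = -/BEFHD/- → run B
t=34: L0/L1/L2 = -/EFHD/- → run E
t=35: L0/L1/L2 = -/EFHD/- → run E
t=36: L0/L1/L2 = -/EFHD/- → run E
t=37: L0/L1/L2 = -/EFHD/- → run E
t=38: L0/L1/L2 = -/FHD/- → run F
t=39: L0/L1/L2 = -/FHD/- → run F
t=40: L0/L1/L2 = -/FHD/- → run F
t=41: L0/L1/L2 = -/HD/- → run H
t=42: L0/L1/L2 = -/HD/- → run H
t=43: L0/L1/L2 = -/HD/- → run H
t=44: L0/L1/L2 = -/HD/- → run H
t=45: L0/L1/L2 = -/HD/- → run H
t=46: L0/L1/L2 = -/D/- → run D
t=47: (idle)
t=48: (idle)
t=49: (idle)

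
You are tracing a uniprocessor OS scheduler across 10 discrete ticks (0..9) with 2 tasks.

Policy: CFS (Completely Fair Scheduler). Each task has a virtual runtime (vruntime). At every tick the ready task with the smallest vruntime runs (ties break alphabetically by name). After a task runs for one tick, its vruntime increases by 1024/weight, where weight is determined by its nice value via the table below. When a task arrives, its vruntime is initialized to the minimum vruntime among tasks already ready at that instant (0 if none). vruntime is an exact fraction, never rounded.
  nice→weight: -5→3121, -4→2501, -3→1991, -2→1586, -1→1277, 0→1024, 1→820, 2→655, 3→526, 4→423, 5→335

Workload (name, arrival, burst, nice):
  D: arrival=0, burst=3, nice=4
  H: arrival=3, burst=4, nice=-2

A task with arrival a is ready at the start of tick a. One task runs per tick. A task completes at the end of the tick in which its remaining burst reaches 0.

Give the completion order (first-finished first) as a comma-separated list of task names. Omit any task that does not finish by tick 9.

completion order = D, H

t=0: vr[D=0] → run D
t=1: vr[D=1024/423] → run D
t=2: vr[D=2048/423] → run D
t=3: vr[H=0] → run H
t=4: vr[H=512/793] → run H
t=5: vr[H=1024/793] → run H
t=6: vr[H=1536/793] → run H
t=7: (idle)
t=8: (idle)
t=9: (idle)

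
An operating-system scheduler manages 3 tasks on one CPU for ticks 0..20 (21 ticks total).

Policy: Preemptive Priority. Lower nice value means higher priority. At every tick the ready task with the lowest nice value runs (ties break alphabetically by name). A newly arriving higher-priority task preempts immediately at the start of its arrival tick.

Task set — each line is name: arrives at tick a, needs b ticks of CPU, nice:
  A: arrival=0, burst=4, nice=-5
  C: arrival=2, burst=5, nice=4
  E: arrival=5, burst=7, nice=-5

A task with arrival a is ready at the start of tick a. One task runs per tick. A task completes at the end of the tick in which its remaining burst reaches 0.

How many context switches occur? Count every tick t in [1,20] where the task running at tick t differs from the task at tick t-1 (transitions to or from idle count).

t=0: ready={A} → run A
t=1: ready={A} → run A
t=2: ready={A,C} → run A
t=3: ready={A,C} → run A
t=4: ready={C} → run C
t=5: ready={C,E} → run E
t=6: ready={C,E} → run E
t=7: ready={C,E} → run E
t=8: ready={C,E} → run E
t=9: ready={C,E} → run E
t=10: ready={C,E} → run E
t=11: ready={C,E} → run E
t=12: ready={C} → run C
t=13: ready={C} → run C
t=14: ready={C} → run C
t=15: ready={C} → run C
t=16: (idle)
t=17: (idle)
t=18: (idle)
t=19: (idle)
t=20: (idle)

context switches = 4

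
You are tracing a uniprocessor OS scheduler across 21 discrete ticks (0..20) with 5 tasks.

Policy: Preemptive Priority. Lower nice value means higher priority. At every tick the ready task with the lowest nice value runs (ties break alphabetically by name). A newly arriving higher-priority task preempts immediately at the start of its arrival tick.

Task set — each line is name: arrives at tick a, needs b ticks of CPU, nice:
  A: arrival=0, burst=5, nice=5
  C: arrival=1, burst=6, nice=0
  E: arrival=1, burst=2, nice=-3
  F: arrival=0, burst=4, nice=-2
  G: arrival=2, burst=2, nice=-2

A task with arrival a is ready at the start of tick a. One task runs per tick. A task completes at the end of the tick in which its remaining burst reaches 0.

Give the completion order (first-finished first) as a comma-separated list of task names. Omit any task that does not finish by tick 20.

completion order = E, F, G, C, A

t=0: ready={A,F} → run F
t=1: ready={A,C,E,F} → run E
t=2: ready={A,C,E,F,G} → run E
t=3: ready={A,C,F,G} → run F
t=4: ready={A,C,F,G} → run F
t=5: ready={A,C,F,G} → run F
t=6: ready={A,C,G} → run G
t=7: ready={A,C,G} → run G
t=8: ready={A,C} → run C
t=9: ready={A,C} → run C
t=10: ready={A,C} → run C
t=11: ready={A,C} → run C
t=12: ready={A,C} → run C
t=13: ready={A,C} → run C
t=14: ready={A} → run A
t=15: ready={A} → run A
t=16: ready={A} → run A
t=17: ready={A} → run A
t=18: ready={A} → run A
t=19: (idle)
t=20: (idle)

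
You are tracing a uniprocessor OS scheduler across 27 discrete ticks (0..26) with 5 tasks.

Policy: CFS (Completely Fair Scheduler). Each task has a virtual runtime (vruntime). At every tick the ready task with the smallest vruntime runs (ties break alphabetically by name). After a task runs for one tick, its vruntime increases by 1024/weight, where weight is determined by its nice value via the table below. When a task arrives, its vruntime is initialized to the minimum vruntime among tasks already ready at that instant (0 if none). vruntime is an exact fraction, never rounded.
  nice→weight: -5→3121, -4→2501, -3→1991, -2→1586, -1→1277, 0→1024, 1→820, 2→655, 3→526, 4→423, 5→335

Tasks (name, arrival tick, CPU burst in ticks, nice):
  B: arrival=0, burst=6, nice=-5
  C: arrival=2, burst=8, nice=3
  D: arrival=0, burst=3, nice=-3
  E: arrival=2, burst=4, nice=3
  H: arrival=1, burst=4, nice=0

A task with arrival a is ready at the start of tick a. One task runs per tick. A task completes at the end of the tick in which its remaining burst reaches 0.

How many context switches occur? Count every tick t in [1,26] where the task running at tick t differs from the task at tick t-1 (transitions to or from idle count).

t=0: vr[B=0 D=0] → run B
t=1: vr[B=1024/3121 D=0 H=0] → run D
t=2: vr[B=1024/3121 C=0 D=1024/1991 E=0 H=0] → run C
t=3: vr[B=1024/3121 C=512/263 D=1024/1991 E=0 H=0] → run E
t=4: vr[B=1024/3121 C=512/263 D=1024/1991 E=512/263 H=0] → run H
t=5: vr[B=1024/3121 C=512/263 D=1024/1991 E=512/263 H=1] → run B
t=6: vr[B=2048/3121 C=512/263 D=1024/1991 E=512/263 H=1] → run D
t=7: vr[B=2048/3121 C=512/263 D=2048/1991 E=512/263 H=1] → run B
t=8: vr[B=3072/3121 C=512/263 D=2048/1991 E=512/263 H=1] → run B
t=9: vr[B=4096/3121 C=512/263 D=2048/1991 E=512/263 H=1] → run H
t=10: vr[B=4096/3121 C=512/263 D=2048/1991 E=512/263 H=2] → run D
t=11: vr[B=4096/3121 C=512/263 E=512/263 H=2] → run B
t=12: vr[B=5120/3121 C=512/263 E=512/263 H=2] → run B
t=13: vr[C=512/263 E=512/263 H=2] → run C
t=14: vr[C=1024/263 E=512/263 H=2] → run E
t=15: vr[C=1024/263 E=1024/263 H=2] → run H
t=16: vr[C=1024/263 E=1024/263 H=3] → run H
t=17: vr[C=1024/263 E=1024/263] → run C
t=18: vr[C=1536/263 E=1024/263] → run E
t=19: vr[C=1536/263 E=1536/263] → run C
t=20: vr[C=2048/263 E=1536/263] → run E
t=21: vr[C=2048/263] → run C
t=22: vr[C=2560/263] → run C
t=23: vr[C=3072/263] → run C
t=24: vr[C=3584/263] → run C
t=25: (idle)
t=26: (idle)

context switches = 19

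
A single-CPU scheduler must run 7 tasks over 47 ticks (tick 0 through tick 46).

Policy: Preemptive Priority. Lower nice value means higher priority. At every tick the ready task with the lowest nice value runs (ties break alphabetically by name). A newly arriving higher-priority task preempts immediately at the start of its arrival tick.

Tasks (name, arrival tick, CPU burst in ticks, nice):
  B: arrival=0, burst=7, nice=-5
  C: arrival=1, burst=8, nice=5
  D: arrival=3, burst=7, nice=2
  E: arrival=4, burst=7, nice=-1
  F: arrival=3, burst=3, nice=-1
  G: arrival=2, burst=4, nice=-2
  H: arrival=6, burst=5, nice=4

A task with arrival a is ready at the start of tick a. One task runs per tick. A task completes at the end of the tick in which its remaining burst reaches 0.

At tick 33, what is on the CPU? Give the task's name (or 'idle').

t=0: ready={B} → run B
t=1: ready={B,C} → run B
t=2: ready={B,C,G} → run B
t=3: ready={B,C,D,F,G} → run B
t=4: ready={B,C,D,E,F,G} → run B
t=5: ready={B,C,D,E,F,G} → run B
t=6: ready={B,C,D,E,F,G,H} → run B
t=7: ready={C,D,E,F,G,H} → run G
t=8: ready={C,D,E,F,G,H} → run G
t=9: ready={C,D,E,F,G,H} → run G
t=10: ready={C,D,E,F,G,H} → run G
t=11: ready={C,D,E,F,H} → run E
t=12: ready={C,D,E,F,H} → run E
t=13: ready={C,D,E,F,H} → run E
t=14: ready={C,D,E,F,H} → run E
t=15: ready={C,D,E,F,H} → run E
t=16: ready={C,D,E,F,H} → run E
t=17: ready={C,D,E,F,H} → run E
t=18: ready={C,D,F,H} → run F
t=19: ready={C,D,F,H} → run F
t=20: ready={C,D,F,H} → run F
t=21: ready={C,D,H} → run D
t=22: ready={C,D,H} → run D
t=23: ready={C,D,H} → run D
t=24: ready={C,D,H} → run D
t=25: ready={C,D,H} → run D
t=26: ready={C,D,H} → run D
t=27: ready={C,D,H} → run D
t=28: ready={C,H} → run H
t=29: ready={C,H} → run H
t=30: ready={C,H} → run H
t=31: ready={C,H} → run H
t=32: ready={C,H} → run H
t=33: ready={C} → run C
t=34: ready={C} → run C
t=35: ready={C} → run C
t=36: ready={C} → run C
t=37: ready={C} → run C
t=38: ready={C} → run C
t=39: ready={C} → run C
t=40: ready={C} → run C
t=41: (idle)
t=42: (idle)
t=43: (idle)
t=44: (idle)
t=45: (idle)
t=46: (idle)

running at tick 33 = C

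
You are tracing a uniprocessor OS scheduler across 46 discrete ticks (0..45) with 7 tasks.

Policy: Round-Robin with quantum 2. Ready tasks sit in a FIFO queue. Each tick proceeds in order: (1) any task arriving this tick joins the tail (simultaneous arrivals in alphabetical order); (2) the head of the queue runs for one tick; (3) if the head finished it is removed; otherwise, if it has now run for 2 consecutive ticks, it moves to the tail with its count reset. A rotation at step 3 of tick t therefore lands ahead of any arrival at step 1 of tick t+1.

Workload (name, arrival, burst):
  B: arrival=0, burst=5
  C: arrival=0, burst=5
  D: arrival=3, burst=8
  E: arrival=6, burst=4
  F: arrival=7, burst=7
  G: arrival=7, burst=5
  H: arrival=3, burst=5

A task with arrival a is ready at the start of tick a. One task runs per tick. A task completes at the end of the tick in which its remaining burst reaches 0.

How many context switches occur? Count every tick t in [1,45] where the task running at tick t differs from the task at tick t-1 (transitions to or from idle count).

t=0: queue=[B,C] q_used=0 → run B
t=1: queue=[B,C] q_used=1 → run B
t=2: queue=[C,B] q_used=0 → run C
t=3: queue=[C,B,D,H] q_used=1 → run C
t=4: queue=[B,D,H,C] q_used=0 → run B
t=5: queue=[B,D,H,C] q_used=1 → run B
t=6: queue=[D,H,C,B,E] q_used=0 → run D
t=7: queue=[D,H,C,B,E,F,G] q_used=1 → run D
t=8: queue=[H,C,B,E,F,G,D] q_used=0 → run H
t=9: queue=[H,C,B,E,F,G,D] q_used=1 → run H
t=10: queue=[C,B,E,F,G,D,H] q_used=0 → run C
t=11: queue=[C,B,E,F,G,D,H] q_used=1 → run C
t=12: queue=[B,E,F,G,D,H,C] q_used=0 → run B
t=13: queue=[E,F,G,D,H,C] q_used=0 → run E
t=14: queue=[E,F,G,D,H,C] q_used=1 → run E
t=15: queue=[F,G,D,H,C,E] q_used=0 → run F
t=16: queue=[F,G,D,H,C,E] q_used=1 → run F
t=17: queue=[G,D,H,C,E,F] q_used=0 → run G
t=18: queue=[G,D,H,C,E,F] q_used=1 → run G
t=19: queue=[D,H,C,E,F,G] q_used=0 → run D
t=20: queue=[D,H,C,E,F,G] q_used=1 → run D
t=21: queue=[H,C,E,F,G,D] q_used=0 → run H
t=22: queue=[H,C,E,F,G,D] q_used=1 → run H
t=23: queue=[C,E,F,G,D,H] q_used=0 → run C
t=24: queue=[E,F,G,D,H] q_used=0 → run E
t=25: queue=[E,F,G,D,H] q_used=1 → run E
t=26: queue=[F,G,D,H] q_used=0 → run F
t=27: queue=[F,G,D,H] q_used=1 → run F
t=28: queue=[G,D,H,F] q_used=0 → run G
t=29: queue=[G,D,H,F] q_used=1 → run G
t=30: queue=[D,H,F,G] q_used=0 → run D
t=31: queue=[D,H,F,G] q_used=1 → run D
t=32: queue=[H,F,G,D] q_used=0 → run H
t=33: queue=[F,G,D] q_used=0 → run F
t=34: queue=[F,G,D] q_used=1 → run F
t=35: queue=[G,D,F] q_used=0 → run G
t=36: queue=[D,F] q_used=0 → run D
t=37: queue=[D,F] q_used=1 → run D
t=38: queue=[F] q_used=0 → run F
t=39: (idle)
t=40: (idle)
t=41: (idle)
t=42: (idle)
t=43: (idle)
t=44: (idle)
t=45: (idle)

context switches = 22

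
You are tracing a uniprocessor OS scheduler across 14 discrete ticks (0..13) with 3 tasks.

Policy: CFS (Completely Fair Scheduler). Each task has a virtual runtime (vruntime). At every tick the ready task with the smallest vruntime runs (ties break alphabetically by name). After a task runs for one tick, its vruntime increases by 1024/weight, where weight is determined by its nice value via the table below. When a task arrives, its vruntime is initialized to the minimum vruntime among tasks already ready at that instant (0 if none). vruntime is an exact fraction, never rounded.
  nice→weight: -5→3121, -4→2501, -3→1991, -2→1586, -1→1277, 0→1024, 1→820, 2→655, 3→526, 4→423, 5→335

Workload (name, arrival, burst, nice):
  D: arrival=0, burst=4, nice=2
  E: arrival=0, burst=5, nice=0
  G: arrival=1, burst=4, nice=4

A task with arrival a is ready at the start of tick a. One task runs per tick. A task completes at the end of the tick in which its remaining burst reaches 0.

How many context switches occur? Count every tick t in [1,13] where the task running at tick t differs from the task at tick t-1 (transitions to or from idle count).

t=0: vr[D=0 E=0] → run D
t=1: vr[D=1024/655 E=0 G=0] → run E
t=2: vr[D=1024/655 E=1 G=0] → run G
t=3: vr[D=1024/655 E=1 G=1024/423] → run E
t=4: vr[D=1024/655 E=2 G=1024/423] → run D
t=5: vr[D=2048/655 E=2 G=1024/423] → run E
t=6: vr[D=2048/655 E=3 G=1024/423] → run G
t=7: vr[D=2048/655 E=3 G=2048/423] → run E
t=8: vr[D=2048/655 E=4 G=2048/423] → run D
t=9: vr[D=3072/655 E=4 G=2048/423] → run E
t=10: vr[D=3072/655 G=2048/423] → run D
t=11: vr[G=2048/423] → run G
t=12: vr[G=1024/141] → run G
t=13: (idle)

context switches = 12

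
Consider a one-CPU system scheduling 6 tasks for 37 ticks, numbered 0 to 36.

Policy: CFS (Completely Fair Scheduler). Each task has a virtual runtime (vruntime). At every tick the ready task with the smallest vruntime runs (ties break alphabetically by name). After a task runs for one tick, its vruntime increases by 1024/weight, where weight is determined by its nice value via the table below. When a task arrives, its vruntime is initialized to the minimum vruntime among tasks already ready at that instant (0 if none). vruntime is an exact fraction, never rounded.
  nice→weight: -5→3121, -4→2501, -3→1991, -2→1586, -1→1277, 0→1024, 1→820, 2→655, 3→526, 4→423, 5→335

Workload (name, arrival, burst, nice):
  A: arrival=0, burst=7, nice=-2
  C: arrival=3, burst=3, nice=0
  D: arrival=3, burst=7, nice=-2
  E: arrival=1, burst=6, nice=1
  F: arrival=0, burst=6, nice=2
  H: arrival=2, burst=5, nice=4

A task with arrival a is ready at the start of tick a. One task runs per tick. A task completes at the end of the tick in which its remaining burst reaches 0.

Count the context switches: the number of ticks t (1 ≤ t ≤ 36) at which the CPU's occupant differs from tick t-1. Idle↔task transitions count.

context switches = 33

t=0: vr[A=0 F=0] → run A
t=1: vr[A=512/793 E=0 F=0] → run E
t=2: vr[A=512/793 E=256/205 F=0 H=0] → run F
t=3: vr[A=512/793 C=0 D=0 E=256/205 F=1024/655 H=0] → run C
t=4: vr[A=512/793 C=1 D=0 E=256/205 F=1024/655 H=0] → run D
t=5: vr[A=512/793 C=1 D=512/793 E=256/205 F=1024/655 H=0] → run H
t=6: vr[A=512/793 C=1 D=512/793 E=256/205 F=1024/655 H=1024/423] → run A
t=7: vr[A=1024/793 C=1 D=512/793 E=256/205 F=1024/655 H=1024/423] → run D
t=8: vr[A=1024/793 C=1 D=1024/793 E=256/205 F=1024/655 H=1024/423] → run C
t=9: vr[A=1024/793 C=2 D=1024/793 E=256/205 F=1024/655 H=1024/423] → run E
t=10: vr[A=1024/793 C=2 D=1024/793 E=512/205 F=1024/655 H=1024/423] → run A
t=11: vr[A=1536/793 C=2 D=1024/793 E=512/205 F=1024/655 H=1024/423] → run D
t=12: vr[A=1536/793 C=2 D=1536/793 E=512/205 F=1024/655 H=1024/423] → run F
t=13: vr[A=1536/793 C=2 D=1536/793 E=512/205 F=2048/655 H=1024/423] → run A
t=14: vr[A=2048/793 C=2 D=1536/793 E=512/205 F=2048/655 H=1024/423] → run D
t=15: vr[A=2048/793 C=2 D=2048/793 E=512/205 F=2048/655 H=1024/423] → run C
t=16: vr[A=2048/793 D=2048/793 E=512/205 F=2048/655 H=1024/423] → run H
t=17: vr[A=2048/793 D=2048/793 E=512/205 F=2048/655 H=2048/423] → run E
t=18: vr[A=2048/793 D=2048/793 E=768/205 F=2048/655 H=2048/423] → run A
t=19: vr[A=2560/793 D=2048/793 E=768/205 F=2048/655 H=2048/423] → run D
t=20: vr[A=2560/793 D=2560/793 E=768/205 F=2048/655 H=2048/423] → run F
t=21: vr[A=2560/793 D=2560/793 E=768/205 F=3072/655 H=2048/423] → run A
t=22: vr[A=3072/793 D=2560/793 E=768/205 F=3072/655 H=2048/423] → run D
t=23: vr[A=3072/793 D=3072/793 E=768/205 F=3072/655 H=2048/423] → run E
t=24: vr[A=3072/793 D=3072/793 E=1024/205 F=3072/655 H=2048/423] → run A
t=25: vr[D=3072/793 E=1024/205 F=3072/655 H=2048/423] → run D
t=26: vr[E=1024/205 F=3072/655 H=2048/423] → run F
t=27: vr[E=1024/205 F=4096/655 H=2048/423] → run H
t=28: vr[E=1024/205 F=4096/655 H=1024/141] → run E
t=29: vr[E=256/41 F=4096/655 H=1024/141] → run E
t=30: vr[F=4096/655 H=1024/141] → run F
t=31: vr[F=1024/131 H=1024/141] → run H
t=32: vr[F=1024/131 H=4096/423] → run F
t=33: vr[H=4096/423] → run H
t=34: (idle)
t=35: (idle)
t=36: (idle)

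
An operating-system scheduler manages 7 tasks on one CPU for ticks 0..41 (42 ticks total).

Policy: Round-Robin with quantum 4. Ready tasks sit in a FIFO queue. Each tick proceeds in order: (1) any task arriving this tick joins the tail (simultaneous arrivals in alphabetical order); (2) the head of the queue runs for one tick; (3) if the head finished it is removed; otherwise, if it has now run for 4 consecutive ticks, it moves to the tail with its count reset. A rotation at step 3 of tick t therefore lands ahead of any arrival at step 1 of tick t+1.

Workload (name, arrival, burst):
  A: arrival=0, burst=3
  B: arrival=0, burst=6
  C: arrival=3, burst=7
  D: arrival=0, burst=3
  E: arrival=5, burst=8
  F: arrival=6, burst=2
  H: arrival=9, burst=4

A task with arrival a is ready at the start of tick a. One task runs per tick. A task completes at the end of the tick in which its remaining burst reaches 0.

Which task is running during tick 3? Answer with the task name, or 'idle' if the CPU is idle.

running at tick 3 = B

t=0: queue=[A,B,D] q_used=0 → run A
t=1: queue=[A,B,D] q_used=1 → run A
t=2: queue=[A,B,D] q_used=2 → run A
t=3: queue=[B,D,C] q_used=0 → run B
t=4: queue=[B,D,C] q_used=1 → run B
t=5: queue=[B,D,C,E] q_used=2 → run B
t=6: queue=[B,D,C,E,F] q_used=3 → run B
t=7: queue=[D,C,E,F,B] q_used=0 → run D
t=8: queue=[D,C,E,F,B] q_used=1 → run D
t=9: queue=[D,C,E,F,B,H] q_used=2 → run D
t=10: queue=[C,E,F,B,H] q_used=0 → run C
t=11: queue=[C,E,F,B,H] q_used=1 → run C
t=12: queue=[C,E,F,B,H] q_used=2 → run C
t=13: queue=[C,E,F,B,H] q_used=3 → run C
t=14: queue=[E,F,B,H,C] q_used=0 → run E
t=15: queue=[E,F,B,H,C] q_used=1 → run E
t=16: queue=[E,F,B,H,C] q_used=2 → run E
t=17: queue=[E,F,B,H,C] q_used=3 → run E
t=18: queue=[F,B,H,C,E] q_used=0 → run F
t=19: queue=[F,B,H,C,E] q_used=1 → run F
t=20: queue=[B,H,C,E] q_used=0 → run B
t=21: queue=[B,H,C,E] q_used=1 → run B
t=22: queue=[H,C,E] q_used=0 → run H
t=23: queue=[H,C,E] q_used=1 → run H
t=24: queue=[H,C,E] q_used=2 → run H
t=25: queue=[H,C,E] q_used=3 → run H
t=26: queue=[C,E] q_used=0 → run C
t=27: queue=[C,E] q_used=1 → run C
t=28: queue=[C,E] q_used=2 → run C
t=29: queue=[E] q_used=0 → run E
t=30: queue=[E] q_used=1 → run E
t=31: queue=[E] q_used=2 → run E
t=32: queue=[E] q_used=3 → run E
t=33: (idle)
t=34: (idle)
t=35: (idle)
t=36: (idle)
t=37: (idle)
t=38: (idle)
t=39: (idle)
t=40: (idle)
t=41: (idle)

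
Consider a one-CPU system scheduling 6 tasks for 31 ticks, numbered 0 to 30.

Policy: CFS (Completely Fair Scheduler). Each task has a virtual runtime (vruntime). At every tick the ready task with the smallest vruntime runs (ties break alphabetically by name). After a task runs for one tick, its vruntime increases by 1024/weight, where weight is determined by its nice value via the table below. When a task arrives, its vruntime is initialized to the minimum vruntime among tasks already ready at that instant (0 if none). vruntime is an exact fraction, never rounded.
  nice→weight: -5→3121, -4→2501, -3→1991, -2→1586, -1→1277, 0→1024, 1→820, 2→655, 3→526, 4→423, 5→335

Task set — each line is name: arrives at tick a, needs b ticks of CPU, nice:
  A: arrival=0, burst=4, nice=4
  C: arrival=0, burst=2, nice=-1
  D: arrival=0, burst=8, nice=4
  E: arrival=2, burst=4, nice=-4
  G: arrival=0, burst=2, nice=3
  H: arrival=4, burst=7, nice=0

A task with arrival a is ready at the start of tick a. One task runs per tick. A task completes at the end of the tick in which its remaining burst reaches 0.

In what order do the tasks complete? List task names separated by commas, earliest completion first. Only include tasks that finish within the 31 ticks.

completion order = C, E, G, H, A, D

t=0: vr[A=0 C=0 D=0 G=0] → run A
t=1: vr[A=1024/423 C=0 D=0 G=0] → run C
t=2: vr[A=1024/423 C=1024/1277 D=0 E=0 G=0] → run D
t=3: vr[A=1024/423 C=1024/1277 D=1024/423 E=0 G=0] → run E
t=4: vr[A=1024/423 C=1024/1277 D=1024/423 E=1024/2501 G=0 H=0] → run G
t=5: vr[A=1024/423 C=1024/1277 D=1024/423 E=1024/2501 G=512/263 H=0] → run H
t=6: vr[A=1024/423 C=1024/1277 D=1024/423 E=1024/2501 G=512/263 H=1] → run E
t=7: vr[A=1024/423 C=1024/1277 D=1024/423 E=2048/2501 G=512/263 H=1] → run C
t=8: vr[A=1024/423 D=1024/423 E=2048/2501 G=512/263 H=1] → run E
t=9: vr[A=1024/423 D=1024/423 E=3072/2501 G=512/263 H=1] → run H
t=10: vr[A=1024/423 D=1024/423 E=3072/2501 G=512/263 H=2] → run E
t=11: vr[A=1024/423 D=1024/423 G=512/263 H=2] → run G
t=12: vr[A=1024/423 D=1024/423 H=2] → run H
t=13: vr[A=1024/423 D=1024/423 H=3] → run A
t=14: vr[A=2048/423 D=1024/423 H=3] → run D
t=15: vr[A=2048/423 D=2048/423 H=3] → run H
t=16: vr[A=2048/423 D=2048/423 H=4] → run H
t=17: vr[A=2048/423 D=2048/423 H=5] → run A
t=18: vr[A=1024/141 D=2048/423 H=5] → run D
t=19: vr[A=1024/141 D=1024/141 H=5] → run H
t=20: vr[A=1024/141 D=1024/141 H=6] → run H
t=21: vr[A=1024/141 D=1024/141] → run A
t=22: vr[D=1024/141] → run D
t=23: vr[D=4096/423] → run D
t=24: vr[D=5120/423] → run D
t=25: vr[D=2048/141] → run D
t=26: vr[D=7168/423] → run D
t=27: (idle)
t=28: (idle)
t=29: (idle)
t=30: (idle)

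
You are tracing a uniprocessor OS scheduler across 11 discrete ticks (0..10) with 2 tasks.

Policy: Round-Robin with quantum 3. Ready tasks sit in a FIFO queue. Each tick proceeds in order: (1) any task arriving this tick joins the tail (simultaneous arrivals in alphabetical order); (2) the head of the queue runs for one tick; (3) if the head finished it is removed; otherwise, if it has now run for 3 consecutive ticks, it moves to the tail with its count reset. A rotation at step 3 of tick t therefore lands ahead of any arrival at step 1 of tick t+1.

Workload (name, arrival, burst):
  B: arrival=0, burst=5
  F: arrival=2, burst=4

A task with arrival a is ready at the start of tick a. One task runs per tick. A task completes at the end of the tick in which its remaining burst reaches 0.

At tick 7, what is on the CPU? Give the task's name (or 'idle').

running at tick 7 = B

t=0: queue=[B] q_used=0 → run B
t=1: queue=[B] q_used=1 → run B
t=2: queue=[B,F] q_used=2 → run B
t=3: queue=[F,B] q_used=0 → run F
t=4: queue=[F,B] q_used=1 → run F
t=5: queue=[F,B] q_used=2 → run F
t=6: queue=[B,F] q_used=0 → run B
t=7: queue=[B,F] q_used=1 → run B
t=8: queue=[F] q_used=0 → run F
t=9: (idle)
t=10: (idle)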